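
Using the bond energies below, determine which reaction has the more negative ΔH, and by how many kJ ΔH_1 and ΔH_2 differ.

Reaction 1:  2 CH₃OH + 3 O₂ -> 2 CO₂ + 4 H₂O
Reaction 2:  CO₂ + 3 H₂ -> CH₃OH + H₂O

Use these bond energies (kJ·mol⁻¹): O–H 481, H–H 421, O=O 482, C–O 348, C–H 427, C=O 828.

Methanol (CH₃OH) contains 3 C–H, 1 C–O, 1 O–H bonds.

Reaction 1, by 1341 kJ

Reaction 1:
  Bonds broken (reactants):
    C–H: 6 × 427 = 2562
    C–O: 2 × 348 = 696
    O–H: 2 × 481 = 962
    O=O: 3 × 482 = 1446
    Σ(broken) = 5666 kJ
  Bonds formed (products):
    C=O: 4 × 828 = 3312
    O–H: 8 × 481 = 3848
    Σ(formed) = 7160 kJ
  ΔH_1 = 5666 − 7160 = −1494 kJ
Reaction 2:
  Bonds broken (reactants):
    C=O: 2 × 828 = 1656
    H–H: 3 × 421 = 1263
    Σ(broken) = 2919 kJ
  Bonds formed (products):
    C–H: 3 × 427 = 1281
    C–O: 1 × 348 = 348
    O–H: 3 × 481 = 1443
    Σ(formed) = 3072 kJ
  ΔH_2 = 2919 − 3072 = −153 kJ
ΔH_1 − ΔH_2 = −1341 kJ, so reaction 1 has the more negative ΔH; |ΔH_1 − ΔH_2| = 1341 kJ.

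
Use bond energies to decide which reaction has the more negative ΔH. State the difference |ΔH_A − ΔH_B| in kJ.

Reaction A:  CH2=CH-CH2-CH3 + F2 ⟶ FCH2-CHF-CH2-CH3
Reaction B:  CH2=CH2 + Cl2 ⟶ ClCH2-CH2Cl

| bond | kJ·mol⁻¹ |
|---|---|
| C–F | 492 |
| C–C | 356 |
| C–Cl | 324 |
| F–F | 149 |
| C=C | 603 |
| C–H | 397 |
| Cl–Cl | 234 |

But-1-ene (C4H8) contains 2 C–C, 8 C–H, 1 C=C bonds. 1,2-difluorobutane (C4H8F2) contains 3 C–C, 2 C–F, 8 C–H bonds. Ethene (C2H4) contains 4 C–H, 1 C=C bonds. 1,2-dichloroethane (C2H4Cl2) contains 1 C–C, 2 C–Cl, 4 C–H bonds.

Reaction A, by 421 kJ

Reaction A:
  Bonds broken (reactants):
    C–C: 2 × 356 = 712
    C–H: 8 × 397 = 3176
    C=C: 1 × 603 = 603
    F–F: 1 × 149 = 149
    Σ(broken) = 4640 kJ
  Bonds formed (products):
    C–C: 3 × 356 = 1068
    C–F: 2 × 492 = 984
    C–H: 8 × 397 = 3176
    Σ(formed) = 5228 kJ
  ΔH_A = 4640 − 5228 = −588 kJ
Reaction B:
  Bonds broken (reactants):
    C–H: 4 × 397 = 1588
    C=C: 1 × 603 = 603
    Cl–Cl: 1 × 234 = 234
    Σ(broken) = 2425 kJ
  Bonds formed (products):
    C–C: 1 × 356 = 356
    C–Cl: 2 × 324 = 648
    C–H: 4 × 397 = 1588
    Σ(formed) = 2592 kJ
  ΔH_B = 2425 − 2592 = −167 kJ
ΔH_A − ΔH_B = −421 kJ, so reaction A has the more negative ΔH; |ΔH_A − ΔH_B| = 421 kJ.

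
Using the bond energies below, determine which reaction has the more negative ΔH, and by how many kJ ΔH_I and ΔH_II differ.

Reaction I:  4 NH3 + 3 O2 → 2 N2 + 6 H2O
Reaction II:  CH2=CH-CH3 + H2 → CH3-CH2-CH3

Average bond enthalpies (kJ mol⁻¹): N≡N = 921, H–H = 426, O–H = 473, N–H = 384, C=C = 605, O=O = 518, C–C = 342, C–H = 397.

Reaction I:
  Bonds broken (reactants):
    N–H: 12 × 384 = 4608
    O=O: 3 × 518 = 1554
    Σ(broken) = 6162 kJ
  Bonds formed (products):
    N≡N: 2 × 921 = 1842
    O–H: 12 × 473 = 5676
    Σ(formed) = 7518 kJ
  ΔH_I = 6162 − 7518 = −1356 kJ
Reaction II:
  Bonds broken (reactants):
    C–C: 1 × 342 = 342
    C–H: 6 × 397 = 2382
    C=C: 1 × 605 = 605
    H–H: 1 × 426 = 426
    Σ(broken) = 3755 kJ
  Bonds formed (products):
    C–C: 2 × 342 = 684
    C–H: 8 × 397 = 3176
    Σ(formed) = 3860 kJ
  ΔH_II = 3755 − 3860 = −105 kJ
ΔH_I − ΔH_II = −1251 kJ, so reaction I has the more negative ΔH; |ΔH_I − ΔH_II| = 1251 kJ.

Reaction I, by 1251 kJ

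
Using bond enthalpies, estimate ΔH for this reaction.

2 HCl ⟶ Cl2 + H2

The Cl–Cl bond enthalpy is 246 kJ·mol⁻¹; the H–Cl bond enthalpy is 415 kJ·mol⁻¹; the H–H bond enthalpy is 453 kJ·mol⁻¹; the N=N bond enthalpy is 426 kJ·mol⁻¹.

Bonds broken (reactants):
  H–Cl: 2 × 415 = 830
  Σ(broken) = 830 kJ
Bonds formed (products):
  Cl–Cl: 1 × 246 = 246
  H–H: 1 × 453 = 453
  Σ(formed) = 699 kJ
ΔH = Σ(broken) − Σ(formed) = 830 − 699 = +131 kJ

ΔH ≈ +131 kJ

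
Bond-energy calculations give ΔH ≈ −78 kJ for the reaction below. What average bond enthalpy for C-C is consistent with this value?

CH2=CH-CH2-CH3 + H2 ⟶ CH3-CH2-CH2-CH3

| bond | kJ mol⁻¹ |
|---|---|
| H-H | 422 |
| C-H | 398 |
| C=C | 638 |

Let D be the C-C bond energy.
Σ(broken) = 2×D + 8×398 + 1×638 + 1×422 = 4244 + 2D
Σ(formed) = 3×D + 10×398 = 3980 + 3D
ΔH = Σ(broken) − Σ(formed) = (4244 + 2D) − (3980 + 3D) = +264 − D
Setting this equal to −78 kJ gives D = 342 kJ/mol.

D(C-C) ≈ 342 kJ/mol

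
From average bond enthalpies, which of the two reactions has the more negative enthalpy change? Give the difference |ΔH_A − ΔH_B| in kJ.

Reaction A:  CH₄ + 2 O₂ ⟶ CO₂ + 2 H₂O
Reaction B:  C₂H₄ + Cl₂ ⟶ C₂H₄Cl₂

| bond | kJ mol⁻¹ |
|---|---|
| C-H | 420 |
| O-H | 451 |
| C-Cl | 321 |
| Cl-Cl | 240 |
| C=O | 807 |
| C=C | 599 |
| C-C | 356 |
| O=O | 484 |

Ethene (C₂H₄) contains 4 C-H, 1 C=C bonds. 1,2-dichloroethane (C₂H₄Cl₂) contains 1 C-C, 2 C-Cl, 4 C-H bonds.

Reaction A, by 611 kJ

Reaction A:
  Bonds broken (reactants):
    C-H: 4 × 420 = 1680
    O=O: 2 × 484 = 968
    Σ(broken) = 2648 kJ
  Bonds formed (products):
    C=O: 2 × 807 = 1614
    O-H: 4 × 451 = 1804
    Σ(formed) = 3418 kJ
  ΔH_A = 2648 − 3418 = −770 kJ
Reaction B:
  Bonds broken (reactants):
    C-H: 4 × 420 = 1680
    C=C: 1 × 599 = 599
    Cl-Cl: 1 × 240 = 240
    Σ(broken) = 2519 kJ
  Bonds formed (products):
    C-C: 1 × 356 = 356
    C-Cl: 2 × 321 = 642
    C-H: 4 × 420 = 1680
    Σ(formed) = 2678 kJ
  ΔH_B = 2519 − 2678 = −159 kJ
ΔH_A − ΔH_B = −611 kJ, so reaction A has the more negative ΔH; |ΔH_A − ΔH_B| = 611 kJ.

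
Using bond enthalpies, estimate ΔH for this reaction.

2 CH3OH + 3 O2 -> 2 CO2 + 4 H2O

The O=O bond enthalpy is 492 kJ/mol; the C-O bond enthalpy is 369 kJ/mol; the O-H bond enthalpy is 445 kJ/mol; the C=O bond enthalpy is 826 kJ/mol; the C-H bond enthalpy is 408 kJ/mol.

Bonds broken (reactants):
  C-H: 6 × 408 = 2448
  C-O: 2 × 369 = 738
  O-H: 2 × 445 = 890
  O=O: 3 × 492 = 1476
  Σ(broken) = 5552 kJ
Bonds formed (products):
  C=O: 4 × 826 = 3304
  O-H: 8 × 445 = 3560
  Σ(formed) = 6864 kJ
ΔH = Σ(broken) − Σ(formed) = 5552 − 6864 = −1312 kJ

ΔH ≈ −1312 kJ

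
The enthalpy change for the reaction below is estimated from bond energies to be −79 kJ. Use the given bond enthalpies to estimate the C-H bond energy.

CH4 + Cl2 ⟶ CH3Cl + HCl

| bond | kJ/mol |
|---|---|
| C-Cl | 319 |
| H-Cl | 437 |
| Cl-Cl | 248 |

Let D be the C-H bond energy.
Σ(broken) = 4×D + 1×248 = 248 + 4D
Σ(formed) = 1×319 + 3×D + 1×437 = 756 + 3D
ΔH = Σ(broken) − Σ(formed) = (248 + 4D) − (756 + 3D) = −508 + D
Setting this equal to −79 kJ gives D = 429 kJ/mol.

D(C-H) ≈ 429 kJ/mol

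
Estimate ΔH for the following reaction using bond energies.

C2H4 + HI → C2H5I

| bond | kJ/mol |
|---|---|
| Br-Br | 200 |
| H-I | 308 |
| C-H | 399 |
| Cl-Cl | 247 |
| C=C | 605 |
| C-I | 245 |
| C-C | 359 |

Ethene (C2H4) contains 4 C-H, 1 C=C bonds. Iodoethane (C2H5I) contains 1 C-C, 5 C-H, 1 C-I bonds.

ΔH ≈ −90 kJ

Bonds broken (reactants):
  C-H: 4 × 399 = 1596
  C=C: 1 × 605 = 605
  H-I: 1 × 308 = 308
  Σ(broken) = 2509 kJ
Bonds formed (products):
  C-C: 1 × 359 = 359
  C-H: 5 × 399 = 1995
  C-I: 1 × 245 = 245
  Σ(formed) = 2599 kJ
ΔH = Σ(broken) − Σ(formed) = 2509 − 2599 = −90 kJ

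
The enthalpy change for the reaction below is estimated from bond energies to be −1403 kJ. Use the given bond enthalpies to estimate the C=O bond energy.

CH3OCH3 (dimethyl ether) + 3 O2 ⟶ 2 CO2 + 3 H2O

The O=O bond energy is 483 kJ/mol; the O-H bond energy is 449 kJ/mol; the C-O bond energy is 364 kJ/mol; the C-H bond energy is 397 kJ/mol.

Let D be the C=O bond energy.
Σ(broken) = 6×397 + 2×364 + 3×483 = 4559
Σ(formed) = 4×D + 6×449 = 2694 + 4D
ΔH = Σ(broken) − Σ(formed) = (4559) − (2694 + 4D) = +1865 − 4D
Setting this equal to −1403 kJ gives 4D = 3268, so D = 817 kJ/mol.

D(C=O) ≈ 817 kJ/mol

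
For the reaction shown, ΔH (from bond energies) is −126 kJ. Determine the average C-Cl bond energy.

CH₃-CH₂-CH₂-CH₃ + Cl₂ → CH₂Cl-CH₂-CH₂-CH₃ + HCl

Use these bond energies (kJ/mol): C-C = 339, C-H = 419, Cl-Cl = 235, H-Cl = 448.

Let D be the C-Cl bond energy.
Σ(broken) = 3×339 + 10×419 + 1×235 = 5442
Σ(formed) = 3×339 + 1×D + 9×419 + 1×448 = 5236 + D
ΔH = Σ(broken) − Σ(formed) = (5442) − (5236 + D) = +206 − D
Setting this equal to −126 kJ gives D = 332 kJ/mol.

D(C-Cl) ≈ 332 kJ/mol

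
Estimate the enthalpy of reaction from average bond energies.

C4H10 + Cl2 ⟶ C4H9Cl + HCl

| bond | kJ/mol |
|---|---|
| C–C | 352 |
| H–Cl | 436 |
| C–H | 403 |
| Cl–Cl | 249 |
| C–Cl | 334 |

ΔH ≈ −118 kJ

Bonds broken (reactants):
  C–C: 3 × 352 = 1056
  C–H: 10 × 403 = 4030
  Cl–Cl: 1 × 249 = 249
  Σ(broken) = 5335 kJ
Bonds formed (products):
  C–C: 3 × 352 = 1056
  C–Cl: 1 × 334 = 334
  C–H: 9 × 403 = 3627
  H–Cl: 1 × 436 = 436
  Σ(formed) = 5453 kJ
ΔH = Σ(broken) − Σ(formed) = 5335 − 5453 = −118 kJ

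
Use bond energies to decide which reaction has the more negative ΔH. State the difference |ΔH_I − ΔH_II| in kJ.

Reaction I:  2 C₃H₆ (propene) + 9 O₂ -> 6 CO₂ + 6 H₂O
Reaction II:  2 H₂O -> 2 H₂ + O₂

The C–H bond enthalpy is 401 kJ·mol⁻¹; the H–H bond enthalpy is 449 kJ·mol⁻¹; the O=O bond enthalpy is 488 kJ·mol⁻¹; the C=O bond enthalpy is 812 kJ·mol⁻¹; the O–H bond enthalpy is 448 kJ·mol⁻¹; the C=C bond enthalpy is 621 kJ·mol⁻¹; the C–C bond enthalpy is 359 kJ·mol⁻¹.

Reaction I:
  Bonds broken (reactants):
    C–C: 2 × 359 = 718
    C–H: 12 × 401 = 4812
    C=C: 2 × 621 = 1242
    O=O: 9 × 488 = 4392
    Σ(broken) = 11164 kJ
  Bonds formed (products):
    C=O: 12 × 812 = 9744
    O–H: 12 × 448 = 5376
    Σ(formed) = 15120 kJ
  ΔH_I = 11164 − 15120 = −3956 kJ
Reaction II:
  Bonds broken (reactants):
    O–H: 4 × 448 = 1792
    Σ(broken) = 1792 kJ
  Bonds formed (products):
    H–H: 2 × 449 = 898
    O=O: 1 × 488 = 488
    Σ(formed) = 1386 kJ
  ΔH_II = 1792 − 1386 = +406 kJ
ΔH_I − ΔH_II = −4362 kJ, so reaction I has the more negative ΔH; |ΔH_I − ΔH_II| = 4362 kJ.

Reaction I, by 4362 kJ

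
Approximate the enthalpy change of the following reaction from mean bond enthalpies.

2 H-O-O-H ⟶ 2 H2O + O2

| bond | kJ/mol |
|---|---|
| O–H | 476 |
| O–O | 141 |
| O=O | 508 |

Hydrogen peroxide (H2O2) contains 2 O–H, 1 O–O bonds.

Bonds broken (reactants):
  O–H: 4 × 476 = 1904
  O–O: 2 × 141 = 282
  Σ(broken) = 2186 kJ
Bonds formed (products):
  O–H: 4 × 476 = 1904
  O=O: 1 × 508 = 508
  Σ(formed) = 2412 kJ
ΔH = Σ(broken) − Σ(formed) = 2186 − 2412 = −226 kJ

ΔH ≈ −226 kJ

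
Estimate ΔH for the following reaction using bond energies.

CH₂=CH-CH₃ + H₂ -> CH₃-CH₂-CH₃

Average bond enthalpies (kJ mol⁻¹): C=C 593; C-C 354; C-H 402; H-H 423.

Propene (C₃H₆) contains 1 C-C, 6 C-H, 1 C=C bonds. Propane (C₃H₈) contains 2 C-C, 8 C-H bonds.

Bonds broken (reactants):
  C-C: 1 × 354 = 354
  C-H: 6 × 402 = 2412
  C=C: 1 × 593 = 593
  H-H: 1 × 423 = 423
  Σ(broken) = 3782 kJ
Bonds formed (products):
  C-C: 2 × 354 = 708
  C-H: 8 × 402 = 3216
  Σ(formed) = 3924 kJ
ΔH = Σ(broken) − Σ(formed) = 3782 − 3924 = −142 kJ

ΔH ≈ −142 kJ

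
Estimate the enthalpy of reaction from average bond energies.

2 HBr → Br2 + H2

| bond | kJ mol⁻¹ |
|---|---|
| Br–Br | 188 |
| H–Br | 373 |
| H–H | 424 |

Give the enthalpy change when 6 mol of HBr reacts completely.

ΔH = +402 kJ

Bonds broken (reactants):
  H–Br: 2 × 373 = 746
  Σ(broken) = 746 kJ
Bonds formed (products):
  Br–Br: 1 × 188 = 188
  H–H: 1 × 424 = 424
  Σ(formed) = 612 kJ
ΔH = Σ(broken) − Σ(formed) = 746 − 612 = +134 kJ
For 3× the reaction as written: 3 × (+134) = +402 kJ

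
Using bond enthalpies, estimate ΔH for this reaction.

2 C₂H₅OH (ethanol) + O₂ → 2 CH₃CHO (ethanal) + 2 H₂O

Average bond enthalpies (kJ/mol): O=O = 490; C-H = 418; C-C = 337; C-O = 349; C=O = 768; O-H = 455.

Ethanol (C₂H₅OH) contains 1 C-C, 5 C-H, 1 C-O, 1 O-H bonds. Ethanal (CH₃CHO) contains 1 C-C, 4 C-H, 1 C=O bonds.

Bonds broken (reactants):
  C-C: 2 × 337 = 674
  C-H: 10 × 418 = 4180
  C-O: 2 × 349 = 698
  O-H: 2 × 455 = 910
  O=O: 1 × 490 = 490
  Σ(broken) = 6952 kJ
Bonds formed (products):
  C-C: 2 × 337 = 674
  C-H: 8 × 418 = 3344
  C=O: 2 × 768 = 1536
  O-H: 4 × 455 = 1820
  Σ(formed) = 7374 kJ
ΔH = Σ(broken) − Σ(formed) = 6952 − 7374 = −422 kJ

ΔH ≈ −422 kJ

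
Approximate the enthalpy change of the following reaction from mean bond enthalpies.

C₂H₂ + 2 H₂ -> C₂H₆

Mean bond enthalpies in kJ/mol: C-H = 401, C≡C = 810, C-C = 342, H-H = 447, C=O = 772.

ΔH ≈ −242 kJ

Bonds broken (reactants):
  C≡C: 1 × 810 = 810
  C-H: 2 × 401 = 802
  H-H: 2 × 447 = 894
  Σ(broken) = 2506 kJ
Bonds formed (products):
  C-C: 1 × 342 = 342
  C-H: 6 × 401 = 2406
  Σ(formed) = 2748 kJ
ΔH = Σ(broken) − Σ(formed) = 2506 − 2748 = −242 kJ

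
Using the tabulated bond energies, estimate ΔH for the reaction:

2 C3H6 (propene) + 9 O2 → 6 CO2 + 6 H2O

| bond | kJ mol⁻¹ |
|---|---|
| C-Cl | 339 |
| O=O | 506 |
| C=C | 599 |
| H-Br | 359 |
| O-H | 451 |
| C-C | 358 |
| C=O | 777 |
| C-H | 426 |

Bonds broken (reactants):
  C-C: 2 × 358 = 716
  C-H: 12 × 426 = 5112
  C=C: 2 × 599 = 1198
  O=O: 9 × 506 = 4554
  Σ(broken) = 11580 kJ
Bonds formed (products):
  C=O: 12 × 777 = 9324
  O-H: 12 × 451 = 5412
  Σ(formed) = 14736 kJ
ΔH = Σ(broken) − Σ(formed) = 11580 − 14736 = −3156 kJ

ΔH ≈ −3156 kJ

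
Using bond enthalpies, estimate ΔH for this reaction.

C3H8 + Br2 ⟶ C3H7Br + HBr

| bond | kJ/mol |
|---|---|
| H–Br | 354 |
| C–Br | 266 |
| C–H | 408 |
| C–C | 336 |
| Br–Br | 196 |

Bonds broken (reactants):
  Br–Br: 1 × 196 = 196
  C–C: 2 × 336 = 672
  C–H: 8 × 408 = 3264
  Σ(broken) = 4132 kJ
Bonds formed (products):
  C–Br: 1 × 266 = 266
  C–C: 2 × 336 = 672
  C–H: 7 × 408 = 2856
  H–Br: 1 × 354 = 354
  Σ(formed) = 4148 kJ
ΔH = Σ(broken) − Σ(formed) = 4132 − 4148 = −16 kJ

ΔH ≈ −16 kJ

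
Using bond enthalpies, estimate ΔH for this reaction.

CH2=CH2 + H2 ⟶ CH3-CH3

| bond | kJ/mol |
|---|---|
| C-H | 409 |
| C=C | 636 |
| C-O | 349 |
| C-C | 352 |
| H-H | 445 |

Bonds broken (reactants):
  C-H: 4 × 409 = 1636
  C=C: 1 × 636 = 636
  H-H: 1 × 445 = 445
  Σ(broken) = 2717 kJ
Bonds formed (products):
  C-C: 1 × 352 = 352
  C-H: 6 × 409 = 2454
  Σ(formed) = 2806 kJ
ΔH = Σ(broken) − Σ(formed) = 2717 − 2806 = −89 kJ

ΔH ≈ −89 kJ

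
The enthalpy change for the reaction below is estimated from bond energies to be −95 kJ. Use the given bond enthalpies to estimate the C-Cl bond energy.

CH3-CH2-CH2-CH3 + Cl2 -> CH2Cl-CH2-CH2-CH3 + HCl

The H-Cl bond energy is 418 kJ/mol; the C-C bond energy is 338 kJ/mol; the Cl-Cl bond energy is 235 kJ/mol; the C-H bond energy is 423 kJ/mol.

Let D be the C-Cl bond energy.
Σ(broken) = 3×338 + 10×423 + 1×235 = 5479
Σ(formed) = 3×338 + 1×D + 9×423 + 1×418 = 5239 + D
ΔH = Σ(broken) − Σ(formed) = (5479) − (5239 + D) = +240 − D
Setting this equal to −95 kJ gives D = 335 kJ/mol.

D(C-Cl) ≈ 335 kJ/mol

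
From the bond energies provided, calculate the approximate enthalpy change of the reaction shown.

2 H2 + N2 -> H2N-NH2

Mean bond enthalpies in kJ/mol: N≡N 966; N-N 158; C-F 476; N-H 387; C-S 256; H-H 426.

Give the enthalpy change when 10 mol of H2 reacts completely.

Bonds broken (reactants):
  H-H: 2 × 426 = 852
  N≡N: 1 × 966 = 966
  Σ(broken) = 1818 kJ
Bonds formed (products):
  N-H: 4 × 387 = 1548
  N-N: 1 × 158 = 158
  Σ(formed) = 1706 kJ
ΔH = Σ(broken) − Σ(formed) = 1818 − 1706 = +112 kJ
For 5× the reaction as written: 5 × (+112) = +560 kJ

ΔH = +560 kJ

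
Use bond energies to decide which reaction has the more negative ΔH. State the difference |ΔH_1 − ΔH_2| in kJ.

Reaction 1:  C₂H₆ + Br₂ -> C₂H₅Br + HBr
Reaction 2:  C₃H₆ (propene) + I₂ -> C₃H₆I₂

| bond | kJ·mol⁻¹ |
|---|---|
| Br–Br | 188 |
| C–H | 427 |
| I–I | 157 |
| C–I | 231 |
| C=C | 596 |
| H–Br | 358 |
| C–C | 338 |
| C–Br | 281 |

Reaction 1:
  Bonds broken (reactants):
    Br–Br: 1 × 188 = 188
    C–C: 1 × 338 = 338
    C–H: 6 × 427 = 2562
    Σ(broken) = 3088 kJ
  Bonds formed (products):
    C–Br: 1 × 281 = 281
    C–C: 1 × 338 = 338
    C–H: 5 × 427 = 2135
    H–Br: 1 × 358 = 358
    Σ(formed) = 3112 kJ
  ΔH_1 = 3088 − 3112 = −24 kJ
Reaction 2:
  Bonds broken (reactants):
    C–C: 1 × 338 = 338
    C–H: 6 × 427 = 2562
    C=C: 1 × 596 = 596
    I–I: 1 × 157 = 157
    Σ(broken) = 3653 kJ
  Bonds formed (products):
    C–C: 2 × 338 = 676
    C–H: 6 × 427 = 2562
    C–I: 2 × 231 = 462
    Σ(formed) = 3700 kJ
  ΔH_2 = 3653 − 3700 = −47 kJ
ΔH_1 − ΔH_2 = +23 kJ, so reaction 2 has the more negative ΔH; |ΔH_1 − ΔH_2| = 23 kJ.

Reaction 2, by 23 kJ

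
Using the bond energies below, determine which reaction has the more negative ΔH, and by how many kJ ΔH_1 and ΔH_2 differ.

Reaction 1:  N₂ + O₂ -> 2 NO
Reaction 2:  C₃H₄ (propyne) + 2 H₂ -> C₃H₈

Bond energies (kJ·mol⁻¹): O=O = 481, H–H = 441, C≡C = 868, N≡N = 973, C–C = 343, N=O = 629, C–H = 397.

Reaction 1:
  Bonds broken (reactants):
    N≡N: 1 × 973 = 973
    O=O: 1 × 481 = 481
    Σ(broken) = 1454 kJ
  Bonds formed (products):
    N=O: 2 × 629 = 1258
    Σ(formed) = 1258 kJ
  ΔH_1 = 1454 − 1258 = +196 kJ
Reaction 2:
  Bonds broken (reactants):
    C≡C: 1 × 868 = 868
    C–C: 1 × 343 = 343
    C–H: 4 × 397 = 1588
    H–H: 2 × 441 = 882
    Σ(broken) = 3681 kJ
  Bonds formed (products):
    C–C: 2 × 343 = 686
    C–H: 8 × 397 = 3176
    Σ(formed) = 3862 kJ
  ΔH_2 = 3681 − 3862 = −181 kJ
ΔH_1 − ΔH_2 = +377 kJ, so reaction 2 has the more negative ΔH; |ΔH_1 − ΔH_2| = 377 kJ.

Reaction 2, by 377 kJ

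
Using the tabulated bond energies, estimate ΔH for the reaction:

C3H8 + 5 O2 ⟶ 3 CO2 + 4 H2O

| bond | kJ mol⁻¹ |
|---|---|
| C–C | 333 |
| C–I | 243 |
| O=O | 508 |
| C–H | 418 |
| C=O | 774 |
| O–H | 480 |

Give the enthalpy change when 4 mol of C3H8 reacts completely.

Bonds broken (reactants):
  C–C: 2 × 333 = 666
  C–H: 8 × 418 = 3344
  O=O: 5 × 508 = 2540
  Σ(broken) = 6550 kJ
Bonds formed (products):
  C=O: 6 × 774 = 4644
  O–H: 8 × 480 = 3840
  Σ(formed) = 8484 kJ
ΔH = Σ(broken) − Σ(formed) = 6550 − 8484 = −1934 kJ
For 4× the reaction as written: 4 × (−1934) = −7736 kJ

ΔH = −7736 kJ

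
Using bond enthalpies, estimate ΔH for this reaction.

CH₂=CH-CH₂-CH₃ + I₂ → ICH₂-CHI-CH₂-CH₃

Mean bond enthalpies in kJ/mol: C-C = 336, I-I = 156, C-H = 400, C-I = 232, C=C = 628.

Bonds broken (reactants):
  C-C: 2 × 336 = 672
  C-H: 8 × 400 = 3200
  C=C: 1 × 628 = 628
  I-I: 1 × 156 = 156
  Σ(broken) = 4656 kJ
Bonds formed (products):
  C-C: 3 × 336 = 1008
  C-H: 8 × 400 = 3200
  C-I: 2 × 232 = 464
  Σ(formed) = 4672 kJ
ΔH = Σ(broken) − Σ(formed) = 4656 − 4672 = −16 kJ

ΔH ≈ −16 kJ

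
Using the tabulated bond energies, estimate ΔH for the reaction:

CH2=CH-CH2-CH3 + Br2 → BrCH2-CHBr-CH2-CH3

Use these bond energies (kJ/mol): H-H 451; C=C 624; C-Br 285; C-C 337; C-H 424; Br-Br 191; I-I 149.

ΔH ≈ −92 kJ

Bonds broken (reactants):
  Br-Br: 1 × 191 = 191
  C-C: 2 × 337 = 674
  C-H: 8 × 424 = 3392
  C=C: 1 × 624 = 624
  Σ(broken) = 4881 kJ
Bonds formed (products):
  C-Br: 2 × 285 = 570
  C-C: 3 × 337 = 1011
  C-H: 8 × 424 = 3392
  Σ(formed) = 4973 kJ
ΔH = Σ(broken) − Σ(formed) = 4881 − 4973 = −92 kJ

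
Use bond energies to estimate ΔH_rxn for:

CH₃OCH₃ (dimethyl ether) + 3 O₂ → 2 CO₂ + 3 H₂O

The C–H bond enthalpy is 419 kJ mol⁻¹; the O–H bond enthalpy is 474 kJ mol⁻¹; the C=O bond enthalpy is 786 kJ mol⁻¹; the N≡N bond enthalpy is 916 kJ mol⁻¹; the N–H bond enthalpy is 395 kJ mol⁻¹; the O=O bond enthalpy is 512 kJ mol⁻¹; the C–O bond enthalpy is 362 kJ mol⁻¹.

ΔH ≈ −1214 kJ

Bonds broken (reactants):
  C–H: 6 × 419 = 2514
  C–O: 2 × 362 = 724
  O=O: 3 × 512 = 1536
  Σ(broken) = 4774 kJ
Bonds formed (products):
  C=O: 4 × 786 = 3144
  O–H: 6 × 474 = 2844
  Σ(formed) = 5988 kJ
ΔH = Σ(broken) − Σ(formed) = 4774 − 5988 = −1214 kJ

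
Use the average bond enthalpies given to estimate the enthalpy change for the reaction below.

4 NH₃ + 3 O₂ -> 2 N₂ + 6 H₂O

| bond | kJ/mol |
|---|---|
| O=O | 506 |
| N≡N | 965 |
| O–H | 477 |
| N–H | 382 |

Bonds broken (reactants):
  N–H: 12 × 382 = 4584
  O=O: 3 × 506 = 1518
  Σ(broken) = 6102 kJ
Bonds formed (products):
  N≡N: 2 × 965 = 1930
  O–H: 12 × 477 = 5724
  Σ(formed) = 7654 kJ
ΔH = Σ(broken) − Σ(formed) = 6102 − 7654 = −1552 kJ

ΔH ≈ −1552 kJ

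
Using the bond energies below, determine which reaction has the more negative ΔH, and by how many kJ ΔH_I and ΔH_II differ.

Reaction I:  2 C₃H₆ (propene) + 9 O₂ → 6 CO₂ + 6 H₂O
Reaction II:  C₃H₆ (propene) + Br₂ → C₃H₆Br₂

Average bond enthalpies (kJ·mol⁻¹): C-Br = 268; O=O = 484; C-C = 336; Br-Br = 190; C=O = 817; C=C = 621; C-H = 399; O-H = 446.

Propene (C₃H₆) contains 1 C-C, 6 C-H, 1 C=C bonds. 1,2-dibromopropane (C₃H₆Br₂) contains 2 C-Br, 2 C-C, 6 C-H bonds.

Reaction I:
  Bonds broken (reactants):
    C-C: 2 × 336 = 672
    C-H: 12 × 399 = 4788
    C=C: 2 × 621 = 1242
    O=O: 9 × 484 = 4356
    Σ(broken) = 11058 kJ
  Bonds formed (products):
    C=O: 12 × 817 = 9804
    O-H: 12 × 446 = 5352
    Σ(formed) = 15156 kJ
  ΔH_I = 11058 − 15156 = −4098 kJ
Reaction II:
  Bonds broken (reactants):
    Br-Br: 1 × 190 = 190
    C-C: 1 × 336 = 336
    C-H: 6 × 399 = 2394
    C=C: 1 × 621 = 621
    Σ(broken) = 3541 kJ
  Bonds formed (products):
    C-Br: 2 × 268 = 536
    C-C: 2 × 336 = 672
    C-H: 6 × 399 = 2394
    Σ(formed) = 3602 kJ
  ΔH_II = 3541 − 3602 = −61 kJ
ΔH_I − ΔH_II = −4037 kJ, so reaction I has the more negative ΔH; |ΔH_I − ΔH_II| = 4037 kJ.

Reaction I, by 4037 kJ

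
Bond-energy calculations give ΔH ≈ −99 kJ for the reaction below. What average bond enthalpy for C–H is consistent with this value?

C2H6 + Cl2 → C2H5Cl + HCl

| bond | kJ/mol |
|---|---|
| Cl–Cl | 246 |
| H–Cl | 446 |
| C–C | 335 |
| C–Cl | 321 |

Let D be the C–H bond energy.
Σ(broken) = 1×335 + 6×D + 1×246 = 581 + 6D
Σ(formed) = 1×335 + 1×321 + 5×D + 1×446 = 1102 + 5D
ΔH = Σ(broken) − Σ(formed) = (581 + 6D) − (1102 + 5D) = −521 + D
Setting this equal to −99 kJ gives D = 422 kJ/mol.

D(C–H) ≈ 422 kJ/mol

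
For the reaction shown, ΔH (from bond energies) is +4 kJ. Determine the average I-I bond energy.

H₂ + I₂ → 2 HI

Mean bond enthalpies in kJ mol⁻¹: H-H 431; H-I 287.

Let D be the I-I bond energy.
Σ(broken) = 1×431 + 1×D = 431 + D
Σ(formed) = 2×287 = 574
ΔH = Σ(broken) − Σ(formed) = (431 + D) − (574) = −143 + D
Setting this equal to +4 kJ gives D = 147 kJ/mol.

D(I-I) ≈ 147 kJ/mol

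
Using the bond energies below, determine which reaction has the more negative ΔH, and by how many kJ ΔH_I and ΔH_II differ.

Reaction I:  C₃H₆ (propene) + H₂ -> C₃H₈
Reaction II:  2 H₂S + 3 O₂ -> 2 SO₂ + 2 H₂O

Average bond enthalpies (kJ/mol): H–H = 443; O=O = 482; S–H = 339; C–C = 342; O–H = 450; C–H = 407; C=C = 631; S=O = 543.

Reaction I:
  Bonds broken (reactants):
    C–C: 1 × 342 = 342
    C–H: 6 × 407 = 2442
    C=C: 1 × 631 = 631
    H–H: 1 × 443 = 443
    Σ(broken) = 3858 kJ
  Bonds formed (products):
    C–C: 2 × 342 = 684
    C–H: 8 × 407 = 3256
    Σ(formed) = 3940 kJ
  ΔH_I = 3858 − 3940 = −82 kJ
Reaction II:
  Bonds broken (reactants):
    O=O: 3 × 482 = 1446
    S–H: 4 × 339 = 1356
    Σ(broken) = 2802 kJ
  Bonds formed (products):
    O–H: 4 × 450 = 1800
    S=O: 4 × 543 = 2172
    Σ(formed) = 3972 kJ
  ΔH_II = 2802 − 3972 = −1170 kJ
ΔH_I − ΔH_II = +1088 kJ, so reaction II has the more negative ΔH; |ΔH_I − ΔH_II| = 1088 kJ.

Reaction II, by 1088 kJ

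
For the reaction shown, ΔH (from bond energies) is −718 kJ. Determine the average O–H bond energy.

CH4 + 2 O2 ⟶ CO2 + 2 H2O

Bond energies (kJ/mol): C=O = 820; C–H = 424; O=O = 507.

Let D be the O–H bond energy.
Σ(broken) = 4×424 + 2×507 = 2710
Σ(formed) = 2×820 + 4×D = 1640 + 4D
ΔH = Σ(broken) − Σ(formed) = (2710) − (1640 + 4D) = +1070 − 4D
Setting this equal to −718 kJ gives 4D = 1788, so D = 447 kJ/mol.

D(O–H) ≈ 447 kJ/mol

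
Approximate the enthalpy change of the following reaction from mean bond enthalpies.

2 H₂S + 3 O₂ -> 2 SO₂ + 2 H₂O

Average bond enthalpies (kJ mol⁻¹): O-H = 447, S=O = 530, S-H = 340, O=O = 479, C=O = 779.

Bonds broken (reactants):
  O=O: 3 × 479 = 1437
  S-H: 4 × 340 = 1360
  Σ(broken) = 2797 kJ
Bonds formed (products):
  O-H: 4 × 447 = 1788
  S=O: 4 × 530 = 2120
  Σ(formed) = 3908 kJ
ΔH = Σ(broken) − Σ(formed) = 2797 − 3908 = −1111 kJ

ΔH ≈ −1111 kJ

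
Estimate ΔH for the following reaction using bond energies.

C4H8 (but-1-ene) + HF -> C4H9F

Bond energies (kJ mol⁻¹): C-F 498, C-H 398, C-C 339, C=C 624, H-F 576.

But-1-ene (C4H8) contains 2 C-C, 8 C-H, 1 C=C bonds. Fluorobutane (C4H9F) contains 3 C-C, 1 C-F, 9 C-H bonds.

Bonds broken (reactants):
  C-C: 2 × 339 = 678
  C-H: 8 × 398 = 3184
  C=C: 1 × 624 = 624
  H-F: 1 × 576 = 576
  Σ(broken) = 5062 kJ
Bonds formed (products):
  C-C: 3 × 339 = 1017
  C-F: 1 × 498 = 498
  C-H: 9 × 398 = 3582
  Σ(formed) = 5097 kJ
ΔH = Σ(broken) − Σ(formed) = 5062 − 5097 = −35 kJ

ΔH ≈ −35 kJ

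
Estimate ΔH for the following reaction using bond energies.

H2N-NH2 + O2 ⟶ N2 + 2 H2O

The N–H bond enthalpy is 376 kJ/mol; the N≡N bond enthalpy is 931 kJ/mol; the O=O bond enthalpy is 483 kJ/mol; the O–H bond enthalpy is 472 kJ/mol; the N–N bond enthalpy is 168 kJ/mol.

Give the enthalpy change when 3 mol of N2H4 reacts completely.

Bonds broken (reactants):
  N–H: 4 × 376 = 1504
  N–N: 1 × 168 = 168
  O=O: 1 × 483 = 483
  Σ(broken) = 2155 kJ
Bonds formed (products):
  N≡N: 1 × 931 = 931
  O–H: 4 × 472 = 1888
  Σ(formed) = 2819 kJ
ΔH = Σ(broken) − Σ(formed) = 2155 − 2819 = −664 kJ
For 3× the reaction as written: 3 × (−664) = −1992 kJ

ΔH = −1992 kJ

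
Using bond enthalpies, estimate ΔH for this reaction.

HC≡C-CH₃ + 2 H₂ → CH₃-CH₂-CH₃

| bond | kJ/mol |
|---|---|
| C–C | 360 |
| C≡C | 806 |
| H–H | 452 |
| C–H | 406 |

Bonds broken (reactants):
  C≡C: 1 × 806 = 806
  C–C: 1 × 360 = 360
  C–H: 4 × 406 = 1624
  H–H: 2 × 452 = 904
  Σ(broken) = 3694 kJ
Bonds formed (products):
  C–C: 2 × 360 = 720
  C–H: 8 × 406 = 3248
  Σ(formed) = 3968 kJ
ΔH = Σ(broken) − Σ(formed) = 3694 − 3968 = −274 kJ

ΔH ≈ −274 kJ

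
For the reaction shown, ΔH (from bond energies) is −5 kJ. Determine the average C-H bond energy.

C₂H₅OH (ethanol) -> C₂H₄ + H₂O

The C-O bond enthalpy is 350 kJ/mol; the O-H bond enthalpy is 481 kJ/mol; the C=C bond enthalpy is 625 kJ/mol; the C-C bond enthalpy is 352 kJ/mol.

D(C-H) ≈ 399 kJ/mol

Let D be the C-H bond energy.
Σ(broken) = 1×352 + 5×D + 1×350 + 1×481 = 1183 + 5D
Σ(formed) = 4×D + 1×625 + 2×481 = 1587 + 4D
ΔH = Σ(broken) − Σ(formed) = (1183 + 5D) − (1587 + 4D) = −404 + D
Setting this equal to −5 kJ gives D = 399 kJ/mol.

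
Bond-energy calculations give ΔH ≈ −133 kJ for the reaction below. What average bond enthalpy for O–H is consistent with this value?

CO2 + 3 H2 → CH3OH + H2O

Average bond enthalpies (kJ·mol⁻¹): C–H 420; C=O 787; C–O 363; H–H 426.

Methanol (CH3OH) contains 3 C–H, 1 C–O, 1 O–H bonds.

Let D be the O–H bond energy.
Σ(broken) = 2×787 + 3×426 = 2852
Σ(formed) = 3×420 + 1×363 + 3×D = 1623 + 3D
ΔH = Σ(broken) − Σ(formed) = (2852) − (1623 + 3D) = +1229 − 3D
Setting this equal to −133 kJ gives 3D = 1362, so D = 454 kJ/mol.

D(O–H) ≈ 454 kJ/mol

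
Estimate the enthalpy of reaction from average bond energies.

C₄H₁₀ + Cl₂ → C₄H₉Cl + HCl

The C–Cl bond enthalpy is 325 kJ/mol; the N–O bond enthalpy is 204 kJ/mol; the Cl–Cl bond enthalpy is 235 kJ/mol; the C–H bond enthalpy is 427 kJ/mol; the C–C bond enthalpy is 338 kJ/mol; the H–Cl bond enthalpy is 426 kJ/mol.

Bonds broken (reactants):
  C–C: 3 × 338 = 1014
  C–H: 10 × 427 = 4270
  Cl–Cl: 1 × 235 = 235
  Σ(broken) = 5519 kJ
Bonds formed (products):
  C–C: 3 × 338 = 1014
  C–Cl: 1 × 325 = 325
  C–H: 9 × 427 = 3843
  H–Cl: 1 × 426 = 426
  Σ(formed) = 5608 kJ
ΔH = Σ(broken) − Σ(formed) = 5519 − 5608 = −89 kJ

ΔH ≈ −89 kJ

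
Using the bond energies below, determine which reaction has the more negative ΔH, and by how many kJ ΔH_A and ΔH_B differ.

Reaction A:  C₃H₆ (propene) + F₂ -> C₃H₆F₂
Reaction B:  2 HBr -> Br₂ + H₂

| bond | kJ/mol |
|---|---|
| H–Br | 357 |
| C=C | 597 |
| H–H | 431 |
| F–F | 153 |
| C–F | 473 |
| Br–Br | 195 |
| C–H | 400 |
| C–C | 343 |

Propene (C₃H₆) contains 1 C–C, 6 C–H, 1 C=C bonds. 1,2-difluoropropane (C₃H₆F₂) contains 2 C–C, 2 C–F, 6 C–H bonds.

Reaction A:
  Bonds broken (reactants):
    C–C: 1 × 343 = 343
    C–H: 6 × 400 = 2400
    C=C: 1 × 597 = 597
    F–F: 1 × 153 = 153
    Σ(broken) = 3493 kJ
  Bonds formed (products):
    C–C: 2 × 343 = 686
    C–F: 2 × 473 = 946
    C–H: 6 × 400 = 2400
    Σ(formed) = 4032 kJ
  ΔH_A = 3493 − 4032 = −539 kJ
Reaction B:
  Bonds broken (reactants):
    H–Br: 2 × 357 = 714
    Σ(broken) = 714 kJ
  Bonds formed (products):
    Br–Br: 1 × 195 = 195
    H–H: 1 × 431 = 431
    Σ(formed) = 626 kJ
  ΔH_B = 714 − 626 = +88 kJ
ΔH_A − ΔH_B = −627 kJ, so reaction A has the more negative ΔH; |ΔH_A − ΔH_B| = 627 kJ.

Reaction A, by 627 kJ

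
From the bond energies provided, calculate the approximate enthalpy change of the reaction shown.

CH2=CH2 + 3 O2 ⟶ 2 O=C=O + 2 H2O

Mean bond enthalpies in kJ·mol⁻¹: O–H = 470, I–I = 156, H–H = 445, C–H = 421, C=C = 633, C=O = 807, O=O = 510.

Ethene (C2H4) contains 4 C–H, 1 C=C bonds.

ΔH ≈ −1261 kJ

Bonds broken (reactants):
  C–H: 4 × 421 = 1684
  C=C: 1 × 633 = 633
  O=O: 3 × 510 = 1530
  Σ(broken) = 3847 kJ
Bonds formed (products):
  C=O: 4 × 807 = 3228
  O–H: 4 × 470 = 1880
  Σ(formed) = 5108 kJ
ΔH = Σ(broken) − Σ(formed) = 3847 − 5108 = −1261 kJ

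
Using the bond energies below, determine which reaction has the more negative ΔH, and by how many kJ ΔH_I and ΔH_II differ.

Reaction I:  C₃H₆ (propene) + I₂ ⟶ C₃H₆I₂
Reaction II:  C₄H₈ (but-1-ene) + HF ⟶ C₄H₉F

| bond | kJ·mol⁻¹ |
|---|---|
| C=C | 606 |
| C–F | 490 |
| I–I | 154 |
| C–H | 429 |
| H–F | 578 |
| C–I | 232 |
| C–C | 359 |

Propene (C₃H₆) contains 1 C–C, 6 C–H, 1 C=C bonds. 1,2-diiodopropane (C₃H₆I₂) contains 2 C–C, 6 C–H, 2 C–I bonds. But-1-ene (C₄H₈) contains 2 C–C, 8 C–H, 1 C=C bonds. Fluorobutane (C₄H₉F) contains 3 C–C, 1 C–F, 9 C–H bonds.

Reaction II, by 31 kJ

Reaction I:
  Bonds broken (reactants):
    C–C: 1 × 359 = 359
    C–H: 6 × 429 = 2574
    C=C: 1 × 606 = 606
    I–I: 1 × 154 = 154
    Σ(broken) = 3693 kJ
  Bonds formed (products):
    C–C: 2 × 359 = 718
    C–H: 6 × 429 = 2574
    C–I: 2 × 232 = 464
    Σ(formed) = 3756 kJ
  ΔH_I = 3693 − 3756 = −63 kJ
Reaction II:
  Bonds broken (reactants):
    C–C: 2 × 359 = 718
    C–H: 8 × 429 = 3432
    C=C: 1 × 606 = 606
    H–F: 1 × 578 = 578
    Σ(broken) = 5334 kJ
  Bonds formed (products):
    C–C: 3 × 359 = 1077
    C–F: 1 × 490 = 490
    C–H: 9 × 429 = 3861
    Σ(formed) = 5428 kJ
  ΔH_II = 5334 − 5428 = −94 kJ
ΔH_I − ΔH_II = +31 kJ, so reaction II has the more negative ΔH; |ΔH_I − ΔH_II| = 31 kJ.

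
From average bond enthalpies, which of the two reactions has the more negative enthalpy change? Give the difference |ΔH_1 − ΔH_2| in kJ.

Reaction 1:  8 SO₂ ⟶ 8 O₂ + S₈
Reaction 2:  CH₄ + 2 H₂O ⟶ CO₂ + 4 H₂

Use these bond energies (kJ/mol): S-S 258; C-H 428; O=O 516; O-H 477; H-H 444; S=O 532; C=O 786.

Reaction 1:
  Bonds broken (reactants):
    S=O: 16 × 532 = 8512
    Σ(broken) = 8512 kJ
  Bonds formed (products):
    O=O: 8 × 516 = 4128
    S-S: 8 × 258 = 2064
    Σ(formed) = 6192 kJ
  ΔH_1 = 8512 − 6192 = +2320 kJ
Reaction 2:
  Bonds broken (reactants):
    C-H: 4 × 428 = 1712
    O-H: 4 × 477 = 1908
    Σ(broken) = 3620 kJ
  Bonds formed (products):
    C=O: 2 × 786 = 1572
    H-H: 4 × 444 = 1776
    Σ(formed) = 3348 kJ
  ΔH_2 = 3620 − 3348 = +272 kJ
ΔH_1 − ΔH_2 = +2048 kJ, so reaction 2 has the more negative ΔH; |ΔH_1 − ΔH_2| = 2048 kJ.

Reaction 2, by 2048 kJ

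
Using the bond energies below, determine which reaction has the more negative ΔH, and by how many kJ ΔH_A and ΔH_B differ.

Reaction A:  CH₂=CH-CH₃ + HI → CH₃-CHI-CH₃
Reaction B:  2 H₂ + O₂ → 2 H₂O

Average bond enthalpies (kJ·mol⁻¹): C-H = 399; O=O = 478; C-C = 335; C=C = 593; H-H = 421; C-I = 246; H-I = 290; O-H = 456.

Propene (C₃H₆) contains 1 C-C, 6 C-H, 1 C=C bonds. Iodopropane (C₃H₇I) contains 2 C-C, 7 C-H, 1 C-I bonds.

Reaction B, by 407 kJ

Reaction A:
  Bonds broken (reactants):
    C-C: 1 × 335 = 335
    C-H: 6 × 399 = 2394
    C=C: 1 × 593 = 593
    H-I: 1 × 290 = 290
    Σ(broken) = 3612 kJ
  Bonds formed (products):
    C-C: 2 × 335 = 670
    C-H: 7 × 399 = 2793
    C-I: 1 × 246 = 246
    Σ(formed) = 3709 kJ
  ΔH_A = 3612 − 3709 = −97 kJ
Reaction B:
  Bonds broken (reactants):
    H-H: 2 × 421 = 842
    O=O: 1 × 478 = 478
    Σ(broken) = 1320 kJ
  Bonds formed (products):
    O-H: 4 × 456 = 1824
    Σ(formed) = 1824 kJ
  ΔH_B = 1320 − 1824 = −504 kJ
ΔH_A − ΔH_B = +407 kJ, so reaction B has the more negative ΔH; |ΔH_A − ΔH_B| = 407 kJ.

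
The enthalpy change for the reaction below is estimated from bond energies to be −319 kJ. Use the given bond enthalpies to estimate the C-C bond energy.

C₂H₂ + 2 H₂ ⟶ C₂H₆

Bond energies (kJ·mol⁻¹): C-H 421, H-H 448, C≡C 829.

Let D be the C-C bond energy.
Σ(broken) = 1×829 + 2×421 + 2×448 = 2567
Σ(formed) = 1×D + 6×421 = 2526 + D
ΔH = Σ(broken) − Σ(formed) = (2567) − (2526 + D) = +41 − D
Setting this equal to −319 kJ gives D = 360 kJ/mol.

D(C-C) ≈ 360 kJ/mol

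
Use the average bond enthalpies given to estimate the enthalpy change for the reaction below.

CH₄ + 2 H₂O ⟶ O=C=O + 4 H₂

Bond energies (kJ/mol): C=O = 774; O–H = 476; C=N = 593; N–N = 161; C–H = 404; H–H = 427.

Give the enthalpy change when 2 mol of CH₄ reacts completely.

ΔH = +528 kJ

Bonds broken (reactants):
  C–H: 4 × 404 = 1616
  O–H: 4 × 476 = 1904
  Σ(broken) = 3520 kJ
Bonds formed (products):
  C=O: 2 × 774 = 1548
  H–H: 4 × 427 = 1708
  Σ(formed) = 3256 kJ
ΔH = Σ(broken) − Σ(formed) = 3520 − 3256 = +264 kJ
For 2× the reaction as written: 2 × (+264) = +528 kJ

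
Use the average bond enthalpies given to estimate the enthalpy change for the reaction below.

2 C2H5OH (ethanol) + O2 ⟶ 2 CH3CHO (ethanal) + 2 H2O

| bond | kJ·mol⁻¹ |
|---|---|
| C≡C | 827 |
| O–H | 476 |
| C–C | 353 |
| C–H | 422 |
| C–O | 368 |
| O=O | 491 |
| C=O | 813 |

Bonds broken (reactants):
  C–C: 2 × 353 = 706
  C–H: 10 × 422 = 4220
  C–O: 2 × 368 = 736
  O–H: 2 × 476 = 952
  O=O: 1 × 491 = 491
  Σ(broken) = 7105 kJ
Bonds formed (products):
  C–C: 2 × 353 = 706
  C–H: 8 × 422 = 3376
  C=O: 2 × 813 = 1626
  O–H: 4 × 476 = 1904
  Σ(formed) = 7612 kJ
ΔH = Σ(broken) − Σ(formed) = 7105 − 7612 = −507 kJ

ΔH ≈ −507 kJ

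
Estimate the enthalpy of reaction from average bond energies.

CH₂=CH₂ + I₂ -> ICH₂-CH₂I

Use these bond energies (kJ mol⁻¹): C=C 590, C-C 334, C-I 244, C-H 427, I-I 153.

Bonds broken (reactants):
  C-H: 4 × 427 = 1708
  C=C: 1 × 590 = 590
  I-I: 1 × 153 = 153
  Σ(broken) = 2451 kJ
Bonds formed (products):
  C-C: 1 × 334 = 334
  C-H: 4 × 427 = 1708
  C-I: 2 × 244 = 488
  Σ(formed) = 2530 kJ
ΔH = Σ(broken) − Σ(formed) = 2451 − 2530 = −79 kJ

ΔH ≈ −79 kJ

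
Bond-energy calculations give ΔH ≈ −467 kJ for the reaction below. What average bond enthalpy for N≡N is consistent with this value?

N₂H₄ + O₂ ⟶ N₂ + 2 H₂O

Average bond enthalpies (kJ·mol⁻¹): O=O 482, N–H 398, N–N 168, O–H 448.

Let D be the N≡N bond energy.
Σ(broken) = 4×398 + 1×168 + 1×482 = 2242
Σ(formed) = 1×D + 4×448 = 1792 + D
ΔH = Σ(broken) − Σ(formed) = (2242) − (1792 + D) = +450 − D
Setting this equal to −467 kJ gives D = 917 kJ/mol.

D(N≡N) ≈ 917 kJ/mol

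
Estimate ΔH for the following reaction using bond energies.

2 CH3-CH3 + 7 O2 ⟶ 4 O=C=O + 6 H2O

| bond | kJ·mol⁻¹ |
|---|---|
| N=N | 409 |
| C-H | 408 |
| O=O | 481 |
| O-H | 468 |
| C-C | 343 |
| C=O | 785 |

Bonds broken (reactants):
  C-C: 2 × 343 = 686
  C-H: 12 × 408 = 4896
  O=O: 7 × 481 = 3367
  Σ(broken) = 8949 kJ
Bonds formed (products):
  C=O: 8 × 785 = 6280
  O-H: 12 × 468 = 5616
  Σ(formed) = 11896 kJ
ΔH = Σ(broken) − Σ(formed) = 8949 − 11896 = −2947 kJ

ΔH ≈ −2947 kJ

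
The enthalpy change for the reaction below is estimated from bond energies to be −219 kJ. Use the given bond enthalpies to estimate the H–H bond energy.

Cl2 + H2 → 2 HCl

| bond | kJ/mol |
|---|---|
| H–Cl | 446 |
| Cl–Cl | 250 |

Let D be the H–H bond energy.
Σ(broken) = 1×250 + 1×D = 250 + D
Σ(formed) = 2×446 = 892
ΔH = Σ(broken) − Σ(formed) = (250 + D) − (892) = −642 + D
Setting this equal to −219 kJ gives D = 423 kJ/mol.

D(H–H) ≈ 423 kJ/mol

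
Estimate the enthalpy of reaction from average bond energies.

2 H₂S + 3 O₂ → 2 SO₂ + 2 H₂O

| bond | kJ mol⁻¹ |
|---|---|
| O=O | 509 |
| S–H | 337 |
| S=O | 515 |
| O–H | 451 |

ΔH ≈ −989 kJ

Bonds broken (reactants):
  O=O: 3 × 509 = 1527
  S–H: 4 × 337 = 1348
  Σ(broken) = 2875 kJ
Bonds formed (products):
  O–H: 4 × 451 = 1804
  S=O: 4 × 515 = 2060
  Σ(formed) = 3864 kJ
ΔH = Σ(broken) − Σ(formed) = 2875 − 3864 = −989 kJ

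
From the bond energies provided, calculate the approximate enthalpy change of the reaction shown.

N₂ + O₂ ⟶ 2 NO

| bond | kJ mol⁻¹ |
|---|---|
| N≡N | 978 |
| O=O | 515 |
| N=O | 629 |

ΔH ≈ +235 kJ

Bonds broken (reactants):
  N≡N: 1 × 978 = 978
  O=O: 1 × 515 = 515
  Σ(broken) = 1493 kJ
Bonds formed (products):
  N=O: 2 × 629 = 1258
  Σ(formed) = 1258 kJ
ΔH = Σ(broken) − Σ(formed) = 1493 − 1258 = +235 kJ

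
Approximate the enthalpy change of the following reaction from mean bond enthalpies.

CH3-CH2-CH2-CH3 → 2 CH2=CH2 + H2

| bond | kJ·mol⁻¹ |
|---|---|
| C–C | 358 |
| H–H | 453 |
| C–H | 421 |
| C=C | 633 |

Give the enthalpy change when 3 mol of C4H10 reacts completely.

ΔH = +591 kJ

Bonds broken (reactants):
  C–C: 3 × 358 = 1074
  C–H: 10 × 421 = 4210
  Σ(broken) = 5284 kJ
Bonds formed (products):
  C–H: 8 × 421 = 3368
  C=C: 2 × 633 = 1266
  H–H: 1 × 453 = 453
  Σ(formed) = 5087 kJ
ΔH = Σ(broken) − Σ(formed) = 5284 − 5087 = +197 kJ
For 3× the reaction as written: 3 × (+197) = +591 kJ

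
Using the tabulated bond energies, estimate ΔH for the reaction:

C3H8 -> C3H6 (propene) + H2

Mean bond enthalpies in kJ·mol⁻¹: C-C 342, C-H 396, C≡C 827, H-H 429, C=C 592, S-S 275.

ΔH ≈ +113 kJ

Bonds broken (reactants):
  C-C: 2 × 342 = 684
  C-H: 8 × 396 = 3168
  Σ(broken) = 3852 kJ
Bonds formed (products):
  C-C: 1 × 342 = 342
  C-H: 6 × 396 = 2376
  C=C: 1 × 592 = 592
  H-H: 1 × 429 = 429
  Σ(formed) = 3739 kJ
ΔH = Σ(broken) − Σ(formed) = 3852 − 3739 = +113 kJ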